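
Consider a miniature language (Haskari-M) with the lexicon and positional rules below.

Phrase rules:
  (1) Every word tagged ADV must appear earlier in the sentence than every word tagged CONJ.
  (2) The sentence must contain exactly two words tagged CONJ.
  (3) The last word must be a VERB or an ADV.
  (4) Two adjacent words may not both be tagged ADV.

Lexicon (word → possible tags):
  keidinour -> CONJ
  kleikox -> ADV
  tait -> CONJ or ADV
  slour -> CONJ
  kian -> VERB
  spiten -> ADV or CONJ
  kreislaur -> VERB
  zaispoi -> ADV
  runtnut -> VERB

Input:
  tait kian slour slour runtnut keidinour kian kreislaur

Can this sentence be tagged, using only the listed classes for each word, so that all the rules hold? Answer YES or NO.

NO

Candidates per position — 1:tait {CONJ,ADV}; 2:kian {VERB}; 3:slour {CONJ}; 4:slour {CONJ}; 5:runtnut {VERB}; 6:keidinour {CONJ}; 7:kian {VERB}; 8:kreislaur {VERB}.
Rule 2 cannot be satisfied by any choice of tags from the lexicon.
So there is no consistent tagging.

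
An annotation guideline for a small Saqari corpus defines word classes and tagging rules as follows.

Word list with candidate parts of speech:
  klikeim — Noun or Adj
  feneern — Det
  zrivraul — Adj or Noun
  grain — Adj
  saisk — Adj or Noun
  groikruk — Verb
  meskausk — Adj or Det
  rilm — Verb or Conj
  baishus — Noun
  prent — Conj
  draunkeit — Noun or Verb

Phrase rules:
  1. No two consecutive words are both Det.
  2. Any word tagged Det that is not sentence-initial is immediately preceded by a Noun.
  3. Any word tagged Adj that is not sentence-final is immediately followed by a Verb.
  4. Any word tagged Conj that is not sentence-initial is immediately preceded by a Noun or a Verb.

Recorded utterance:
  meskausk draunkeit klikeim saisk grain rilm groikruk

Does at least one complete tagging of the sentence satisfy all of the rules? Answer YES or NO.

Candidates per position — 1:meskausk {Adj,Det}; 2:draunkeit {Noun,Verb}; 3:klikeim {Noun,Adj}; 4:saisk {Adj,Noun}; 5:grain {Adj}; 6:rilm {Verb,Conj}; 7:groikruk {Verb}.
One satisfying assignment: Adj Verb Noun Noun Adj Verb Verb.
Rule-by-rule: rule 1 holds; rule 2 holds; rule 3 holds; rule 4 holds.

YES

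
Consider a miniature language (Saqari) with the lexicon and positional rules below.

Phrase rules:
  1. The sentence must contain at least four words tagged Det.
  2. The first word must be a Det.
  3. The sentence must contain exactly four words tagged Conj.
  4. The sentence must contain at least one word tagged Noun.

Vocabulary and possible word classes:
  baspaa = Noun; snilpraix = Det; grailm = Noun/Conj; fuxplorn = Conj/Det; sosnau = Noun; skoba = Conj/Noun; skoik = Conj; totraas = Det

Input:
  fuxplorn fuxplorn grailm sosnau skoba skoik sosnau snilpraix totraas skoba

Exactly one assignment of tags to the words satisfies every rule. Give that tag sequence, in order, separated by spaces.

Candidates per position — 1:fuxplorn {Conj,Det}; 2:fuxplorn {Conj,Det}; 3:grailm {Noun,Conj}; 4:sosnau {Noun}; 5:skoba {Conj,Noun}; 6:skoik {Conj}; 7:sosnau {Noun}; 8:snilpraix {Det}; 9:totraas {Det}; 10:skoba {Conj,Noun}.
Position 1: tagging it Conj would leave rule 1 unsatisfiable, so it must be Det.
Position 2: tagging it Conj would leave rule 1 unsatisfiable, so it must be Det.
Position 3: tagging it Noun would leave rule 3 unsatisfiable, so it must be Conj.
Position 5: tagging it Noun would leave rule 3 unsatisfiable, so it must be Conj.
Position 10: tagging it Noun would leave rule 3 unsatisfiable, so it must be Conj.
The unique satisfying tagging is: Det Det Conj Noun Conj Conj Noun Det Det Conj.
Rule-by-rule: rule 1 ok; rule 2 ok; rule 3 ok; rule 4 ok.

Det Det Conj Noun Conj Conj Noun Det Det Conj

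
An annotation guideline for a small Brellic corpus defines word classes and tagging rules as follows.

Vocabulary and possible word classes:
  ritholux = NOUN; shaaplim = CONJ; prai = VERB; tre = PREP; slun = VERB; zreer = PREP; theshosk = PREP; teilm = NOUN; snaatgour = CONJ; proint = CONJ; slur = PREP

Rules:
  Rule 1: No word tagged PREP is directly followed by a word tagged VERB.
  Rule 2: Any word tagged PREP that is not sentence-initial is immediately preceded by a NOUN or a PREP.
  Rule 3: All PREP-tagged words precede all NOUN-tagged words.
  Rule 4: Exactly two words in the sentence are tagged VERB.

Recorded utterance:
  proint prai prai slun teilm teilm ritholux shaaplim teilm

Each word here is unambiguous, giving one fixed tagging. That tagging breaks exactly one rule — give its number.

Fixed tagging: CONJ VERB VERB VERB NOUN NOUN NOUN CONJ NOUN.
Applying the rules: R1 pass, R2 pass, R3 pass, R4 fail.
Only rule 4 fails.

4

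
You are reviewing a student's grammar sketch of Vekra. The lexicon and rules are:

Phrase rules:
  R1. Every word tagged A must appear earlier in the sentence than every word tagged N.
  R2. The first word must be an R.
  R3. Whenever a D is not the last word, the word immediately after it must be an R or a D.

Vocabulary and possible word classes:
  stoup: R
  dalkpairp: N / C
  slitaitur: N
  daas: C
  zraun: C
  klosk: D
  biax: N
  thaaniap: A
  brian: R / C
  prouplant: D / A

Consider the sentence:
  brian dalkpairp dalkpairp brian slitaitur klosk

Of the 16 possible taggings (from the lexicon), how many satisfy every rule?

Candidates per position — 1:brian {R,C}; 2:dalkpairp {N,C}; 3:dalkpairp {N,C}; 4:brian {R,C}; 5:slitaitur {N}; 6:klosk {D}.
There are 16 candidate sequences in total.
Checking each against the rules leaves 8 sequences.
Count = 8.

8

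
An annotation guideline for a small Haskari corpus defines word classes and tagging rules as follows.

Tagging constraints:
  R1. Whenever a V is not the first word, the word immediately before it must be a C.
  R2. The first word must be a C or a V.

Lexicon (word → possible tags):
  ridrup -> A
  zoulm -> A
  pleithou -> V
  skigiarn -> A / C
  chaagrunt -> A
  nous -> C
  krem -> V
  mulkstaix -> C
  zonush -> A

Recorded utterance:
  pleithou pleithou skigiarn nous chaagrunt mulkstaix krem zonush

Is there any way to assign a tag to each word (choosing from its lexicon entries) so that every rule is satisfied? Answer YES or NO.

Candidates per position — 1:pleithou {V}; 2:pleithou {V}; 3:skigiarn {A,C}; 4:nous {C}; 5:chaagrunt {A}; 6:mulkstaix {C}; 7:krem {V}; 8:zonush {A}.
Rule 1 cannot be satisfied by any choice of tags from the lexicon.
So there is no consistent tagging.

NO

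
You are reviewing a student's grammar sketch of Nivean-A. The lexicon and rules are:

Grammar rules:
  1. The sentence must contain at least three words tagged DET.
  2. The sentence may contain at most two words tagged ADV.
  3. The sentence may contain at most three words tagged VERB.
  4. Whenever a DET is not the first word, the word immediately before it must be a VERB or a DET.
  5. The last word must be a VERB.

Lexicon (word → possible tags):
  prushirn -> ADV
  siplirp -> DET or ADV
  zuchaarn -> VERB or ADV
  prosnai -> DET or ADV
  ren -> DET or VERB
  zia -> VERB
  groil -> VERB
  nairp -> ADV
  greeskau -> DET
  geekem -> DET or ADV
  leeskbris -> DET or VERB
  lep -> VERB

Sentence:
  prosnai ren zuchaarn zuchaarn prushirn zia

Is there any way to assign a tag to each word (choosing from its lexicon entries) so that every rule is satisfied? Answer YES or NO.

Candidates per position — 1:prosnai {DET,ADV}; 2:ren {DET,VERB}; 3:zuchaarn {VERB,ADV}; 4:zuchaarn {VERB,ADV}; 5:prushirn {ADV}; 6:zia {VERB}.
Rule 1 cannot be satisfied by any choice of tags from the lexicon.
So there is no consistent tagging.

NO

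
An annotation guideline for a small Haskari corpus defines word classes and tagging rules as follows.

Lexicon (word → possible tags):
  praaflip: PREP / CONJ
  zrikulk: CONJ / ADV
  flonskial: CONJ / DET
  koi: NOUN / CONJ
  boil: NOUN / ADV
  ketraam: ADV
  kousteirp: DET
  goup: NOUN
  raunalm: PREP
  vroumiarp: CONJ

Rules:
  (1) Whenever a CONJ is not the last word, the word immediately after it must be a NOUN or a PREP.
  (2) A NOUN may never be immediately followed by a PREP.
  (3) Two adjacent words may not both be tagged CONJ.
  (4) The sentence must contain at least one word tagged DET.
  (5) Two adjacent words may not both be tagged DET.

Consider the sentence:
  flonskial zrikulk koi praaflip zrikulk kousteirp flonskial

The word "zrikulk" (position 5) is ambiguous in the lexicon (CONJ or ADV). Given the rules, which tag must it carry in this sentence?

ADV

Candidates per position — 1:flonskial {CONJ,DET}; 2:zrikulk {CONJ,ADV}; 3:koi {NOUN,CONJ}; 4:praaflip {PREP,CONJ}; 5:zrikulk {CONJ,ADV}; 6:kousteirp {DET}; 7:flonskial {CONJ,DET}.
If word 1 were CONJ, no tagging could satisfy rule 1; so word 1 is DET.
If word 4 were CONJ, no tagging could satisfy rule 1; so word 4 is PREP.
If word 5 were CONJ, no tagging could satisfy rule 1; so word 5 is ADV.
If word 7 were DET, no tagging could satisfy rule 5; so word 7 is CONJ.
If word 3 were NOUN, no tagging could satisfy rule 2; so word 3 is CONJ.
If word 2 were CONJ, no tagging could satisfy rule 1; so word 2 is ADV.
The unique satisfying tagging is: DET ADV CONJ PREP ADV DET CONJ.
Check: rule 1 ok; rule 2 ok; rule 3 ok; rule 4 ok; rule 5 ok.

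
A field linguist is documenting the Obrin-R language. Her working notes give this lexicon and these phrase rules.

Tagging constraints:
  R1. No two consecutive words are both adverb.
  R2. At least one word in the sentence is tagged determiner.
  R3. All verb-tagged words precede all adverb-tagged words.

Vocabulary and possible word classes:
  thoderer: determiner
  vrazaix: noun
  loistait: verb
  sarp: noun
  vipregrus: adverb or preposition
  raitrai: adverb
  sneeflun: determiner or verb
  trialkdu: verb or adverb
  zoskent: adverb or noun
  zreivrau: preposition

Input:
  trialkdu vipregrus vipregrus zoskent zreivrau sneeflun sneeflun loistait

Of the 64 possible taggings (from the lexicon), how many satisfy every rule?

Candidates per position — 1:trialkdu {verb,adverb}; 2:vipregrus {adverb,preposition}; 3:vipregrus {adverb,preposition}; 4:zoskent {adverb,noun}; 5:zreivrau {preposition}; 6:sneeflun {determiner,verb}; 7:sneeflun {determiner,verb}; 8:loistait {verb}.
There are 64 candidate sequences in total.
The sequences that satisfy every rule: verb preposition preposition noun preposition determiner determiner verb; verb preposition preposition noun preposition determiner verb verb; verb preposition preposition noun preposition verb determiner verb.
Count = 3.

3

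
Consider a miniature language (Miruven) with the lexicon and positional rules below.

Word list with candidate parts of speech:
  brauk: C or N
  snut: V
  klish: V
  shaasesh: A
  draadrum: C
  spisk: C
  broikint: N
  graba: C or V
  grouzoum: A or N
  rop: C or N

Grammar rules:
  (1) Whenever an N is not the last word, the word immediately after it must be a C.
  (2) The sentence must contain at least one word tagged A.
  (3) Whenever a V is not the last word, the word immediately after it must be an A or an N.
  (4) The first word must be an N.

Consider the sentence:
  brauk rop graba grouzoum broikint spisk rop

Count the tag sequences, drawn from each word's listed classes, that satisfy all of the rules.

Candidates per position — 1:brauk {C,N}; 2:rop {C,N}; 3:graba {C,V}; 4:grouzoum {A,N}; 5:broikint {N}; 6:spisk {C}; 7:rop {C,N}.
There are 32 candidate sequences in total.
The sequences that satisfy every rule: N C C A N C C; N C C A N C N; N C V A N C C; N C V A N C N.
Count = 4.

4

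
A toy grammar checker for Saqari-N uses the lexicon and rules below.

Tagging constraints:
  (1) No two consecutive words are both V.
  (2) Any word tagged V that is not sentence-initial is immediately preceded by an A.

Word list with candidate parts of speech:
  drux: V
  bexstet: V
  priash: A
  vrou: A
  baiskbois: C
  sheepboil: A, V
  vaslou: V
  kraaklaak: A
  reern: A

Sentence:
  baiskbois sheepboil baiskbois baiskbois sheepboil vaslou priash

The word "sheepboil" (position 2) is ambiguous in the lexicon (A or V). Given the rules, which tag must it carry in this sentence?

Candidates per position — 1:baiskbois {C}; 2:sheepboil {A,V}; 3:baiskbois {C}; 4:baiskbois {C}; 5:sheepboil {A,V}; 6:vaslou {V}; 7:priash {A}.
Word 2 cannot be V — rule 2 would then fail for every completion. It is A.
Word 5 cannot be V — rule 1 would then fail for every completion. It is A.
The unique satisfying tagging is: C A C C A V A.
Check: rule 1 ok; rule 2 ok.

A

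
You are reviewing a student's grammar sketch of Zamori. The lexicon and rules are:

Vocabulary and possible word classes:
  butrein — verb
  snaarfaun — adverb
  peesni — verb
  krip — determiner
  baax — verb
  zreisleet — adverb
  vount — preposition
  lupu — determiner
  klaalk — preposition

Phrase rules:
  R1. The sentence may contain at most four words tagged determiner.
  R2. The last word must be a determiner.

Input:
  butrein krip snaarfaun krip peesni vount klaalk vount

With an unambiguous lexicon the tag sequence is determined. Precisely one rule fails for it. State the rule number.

Fixed tagging: verb determiner adverb determiner verb preposition preposition preposition.
Rule check: R1 ✓, R2 ✗.
Only rule 2 fails.

2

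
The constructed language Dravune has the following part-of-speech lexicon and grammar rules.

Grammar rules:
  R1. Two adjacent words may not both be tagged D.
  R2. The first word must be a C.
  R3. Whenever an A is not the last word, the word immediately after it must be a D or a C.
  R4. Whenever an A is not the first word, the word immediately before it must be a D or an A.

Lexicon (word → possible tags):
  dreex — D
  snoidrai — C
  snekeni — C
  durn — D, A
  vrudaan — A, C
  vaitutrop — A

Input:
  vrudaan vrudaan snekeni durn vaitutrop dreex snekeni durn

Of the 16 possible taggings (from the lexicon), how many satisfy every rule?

Candidates per position — 1:vrudaan {A,C}; 2:vrudaan {A,C}; 3:snekeni {C}; 4:durn {D,A}; 5:vaitutrop {A}; 6:dreex {D}; 7:snekeni {C}; 8:durn {D,A}.
There are 16 candidate sequences in total.
The sequences that satisfy every rule: C C C D A D C D.
Count = 1.

1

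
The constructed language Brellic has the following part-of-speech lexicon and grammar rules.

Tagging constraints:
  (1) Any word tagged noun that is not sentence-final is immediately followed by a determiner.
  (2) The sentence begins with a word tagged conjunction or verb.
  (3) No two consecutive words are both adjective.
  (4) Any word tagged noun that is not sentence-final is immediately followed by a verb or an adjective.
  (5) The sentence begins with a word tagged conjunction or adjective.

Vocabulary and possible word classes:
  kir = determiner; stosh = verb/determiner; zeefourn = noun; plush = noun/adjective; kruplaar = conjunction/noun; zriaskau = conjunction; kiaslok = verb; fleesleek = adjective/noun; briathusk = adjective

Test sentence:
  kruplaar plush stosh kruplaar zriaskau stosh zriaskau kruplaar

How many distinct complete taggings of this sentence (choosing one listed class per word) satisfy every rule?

8

Candidates per position — 1:kruplaar {conjunction,noun}; 2:plush {noun,adjective}; 3:stosh {verb,determiner}; 4:kruplaar {conjunction,noun}; 5:zriaskau {conjunction}; 6:stosh {verb,determiner}; 7:zriaskau {conjunction}; 8:kruplaar {conjunction,noun}.
There are 64 candidate sequences in total.
Checking each against the rules leaves 8 sequences.
Count = 8.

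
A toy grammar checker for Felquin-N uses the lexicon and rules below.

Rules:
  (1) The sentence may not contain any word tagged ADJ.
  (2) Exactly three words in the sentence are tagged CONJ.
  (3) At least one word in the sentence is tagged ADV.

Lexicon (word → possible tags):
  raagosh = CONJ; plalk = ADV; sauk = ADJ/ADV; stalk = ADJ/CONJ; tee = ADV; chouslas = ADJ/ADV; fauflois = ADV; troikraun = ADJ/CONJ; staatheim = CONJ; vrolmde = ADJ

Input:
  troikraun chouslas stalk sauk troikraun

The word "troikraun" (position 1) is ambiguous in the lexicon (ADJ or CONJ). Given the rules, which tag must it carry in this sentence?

Candidates per position — 1:troikraun {ADJ,CONJ}; 2:chouslas {ADJ,ADV}; 3:stalk {ADJ,CONJ}; 4:sauk {ADJ,ADV}; 5:troikraun {ADJ,CONJ}.
Word 1 cannot be ADJ — rule 1 would then fail for every completion. It is CONJ.
Word 2 cannot be ADJ — rule 1 would then fail for every completion. It is ADV.
Word 3 cannot be ADJ — rule 1 would then fail for every completion. It is CONJ.
Word 4 cannot be ADJ — rule 1 would then fail for every completion. It is ADV.
Word 5 cannot be ADJ — rule 1 would then fail for every completion. It is CONJ.
That leaves exactly one tagging: CONJ ADV CONJ ADV CONJ.
Verifying each rule — rule 1 ✓; rule 2 ✓; rule 3 ✓.

CONJ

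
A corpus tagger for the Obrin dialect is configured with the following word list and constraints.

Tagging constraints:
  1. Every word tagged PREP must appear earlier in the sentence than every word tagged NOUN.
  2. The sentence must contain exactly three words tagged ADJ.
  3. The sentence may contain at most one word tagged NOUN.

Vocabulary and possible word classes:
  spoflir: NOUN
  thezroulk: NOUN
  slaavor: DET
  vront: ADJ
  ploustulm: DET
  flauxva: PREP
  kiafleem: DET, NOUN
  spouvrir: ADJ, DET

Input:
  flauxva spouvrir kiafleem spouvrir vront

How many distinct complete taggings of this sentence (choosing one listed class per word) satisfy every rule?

2

Candidates per position — 1:flauxva {PREP}; 2:spouvrir {ADJ,DET}; 3:kiafleem {DET,NOUN}; 4:spouvrir {ADJ,DET}; 5:vront {ADJ}.
There are 8 candidate sequences in total.
The sequences that satisfy every rule: PREP ADJ DET ADJ ADJ; PREP ADJ NOUN ADJ ADJ.
Count = 2.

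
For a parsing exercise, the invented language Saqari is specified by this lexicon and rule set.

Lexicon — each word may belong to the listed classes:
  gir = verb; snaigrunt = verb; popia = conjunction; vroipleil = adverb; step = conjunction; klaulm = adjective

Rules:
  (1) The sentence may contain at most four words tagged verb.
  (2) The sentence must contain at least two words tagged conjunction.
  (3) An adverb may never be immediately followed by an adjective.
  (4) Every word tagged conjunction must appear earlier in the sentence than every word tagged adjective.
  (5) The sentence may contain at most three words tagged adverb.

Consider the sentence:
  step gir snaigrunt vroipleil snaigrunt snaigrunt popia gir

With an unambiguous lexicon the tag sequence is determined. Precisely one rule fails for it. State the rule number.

Fixed tagging: conjunction verb verb adverb verb verb conjunction verb.
Applying the rules: R1 fail, R2 pass, R3 pass, R4 pass, R5 pass.
Only rule 1 fails.

1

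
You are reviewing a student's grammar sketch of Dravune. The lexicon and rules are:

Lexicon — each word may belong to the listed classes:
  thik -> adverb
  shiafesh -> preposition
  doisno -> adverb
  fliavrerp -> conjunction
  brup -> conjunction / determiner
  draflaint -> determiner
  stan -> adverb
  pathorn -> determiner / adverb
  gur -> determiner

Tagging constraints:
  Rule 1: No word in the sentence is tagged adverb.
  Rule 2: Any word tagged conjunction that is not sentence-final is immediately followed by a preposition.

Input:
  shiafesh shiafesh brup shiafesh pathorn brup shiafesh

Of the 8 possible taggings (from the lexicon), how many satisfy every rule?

4

Candidates per position — 1:shiafesh {preposition}; 2:shiafesh {preposition}; 3:brup {conjunction,determiner}; 4:shiafesh {preposition}; 5:pathorn {determiner,adverb}; 6:brup {conjunction,determiner}; 7:shiafesh {preposition}.
There are 8 candidate sequences in total.
The sequences that satisfy every rule: preposition preposition conjunction preposition determiner conjunction preposition; preposition preposition conjunction preposition determiner determiner preposition; preposition preposition determiner preposition determiner conjunction preposition; preposition preposition determiner preposition determiner determiner preposition.
Count = 4.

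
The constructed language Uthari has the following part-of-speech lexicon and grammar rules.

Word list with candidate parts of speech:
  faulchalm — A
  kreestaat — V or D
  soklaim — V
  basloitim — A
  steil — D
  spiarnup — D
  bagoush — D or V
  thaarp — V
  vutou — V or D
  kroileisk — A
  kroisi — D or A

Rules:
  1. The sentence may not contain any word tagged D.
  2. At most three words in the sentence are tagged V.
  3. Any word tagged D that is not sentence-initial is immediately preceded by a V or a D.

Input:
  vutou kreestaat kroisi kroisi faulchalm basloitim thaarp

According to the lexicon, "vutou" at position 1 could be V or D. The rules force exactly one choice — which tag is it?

Candidates per position — 1:vutou {V,D}; 2:kreestaat {V,D}; 3:kroisi {D,A}; 4:kroisi {D,A}; 5:faulchalm {A}; 6:basloitim {A}; 7:thaarp {V}.
Word 1 cannot be D — rule 1 would then fail for every completion. It is V.
Word 2 cannot be D — rule 1 would then fail for every completion. It is V.
Word 3 cannot be D — rule 1 would then fail for every completion. It is A.
Word 4 cannot be D — rule 1 would then fail for every completion. It is A.
That leaves exactly one tagging: V V A A A A V.
Verifying each rule — rule 1 ✓; rule 2 ✓; rule 3 ✓.

V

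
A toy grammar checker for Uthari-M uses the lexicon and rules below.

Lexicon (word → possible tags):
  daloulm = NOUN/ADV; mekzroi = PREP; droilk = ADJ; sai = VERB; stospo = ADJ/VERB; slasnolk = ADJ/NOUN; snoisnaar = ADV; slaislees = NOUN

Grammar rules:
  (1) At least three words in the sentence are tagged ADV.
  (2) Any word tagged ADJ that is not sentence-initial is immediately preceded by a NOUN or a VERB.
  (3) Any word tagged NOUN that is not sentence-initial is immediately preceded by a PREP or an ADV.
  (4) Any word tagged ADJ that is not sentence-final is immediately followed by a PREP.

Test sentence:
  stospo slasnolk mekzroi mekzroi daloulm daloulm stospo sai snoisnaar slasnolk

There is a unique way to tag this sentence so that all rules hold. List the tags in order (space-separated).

Candidates per position — 1:stospo {ADJ,VERB}; 2:slasnolk {ADJ,NOUN}; 3:mekzroi {PREP}; 4:mekzroi {PREP}; 5:daloulm {NOUN,ADV}; 6:daloulm {NOUN,ADV}; 7:stospo {ADJ,VERB}; 8:sai {VERB}; 9:snoisnaar {ADV}; 10:slasnolk {ADJ,NOUN}.
Position 1: tagging it ADJ would leave rule 4 unsatisfiable, so it must be VERB.
Position 2: tagging it NOUN would leave rule 3 unsatisfiable, so it must be ADJ.
Position 5: tagging it NOUN would leave rule 1 unsatisfiable, so it must be ADV.
Position 6: tagging it NOUN would leave rule 1 unsatisfiable, so it must be ADV.
Position 7: tagging it ADJ would leave rule 2 unsatisfiable, so it must be VERB.
Position 10: tagging it ADJ would leave rule 2 unsatisfiable, so it must be NOUN.
The only consistent sequence is: VERB ADJ PREP PREP ADV ADV VERB VERB ADV NOUN.
Check: rule 1 ok; rule 2 ok; rule 3 ok; rule 4 ok.

VERB ADJ PREP PREP ADV ADV VERB VERB ADV NOUN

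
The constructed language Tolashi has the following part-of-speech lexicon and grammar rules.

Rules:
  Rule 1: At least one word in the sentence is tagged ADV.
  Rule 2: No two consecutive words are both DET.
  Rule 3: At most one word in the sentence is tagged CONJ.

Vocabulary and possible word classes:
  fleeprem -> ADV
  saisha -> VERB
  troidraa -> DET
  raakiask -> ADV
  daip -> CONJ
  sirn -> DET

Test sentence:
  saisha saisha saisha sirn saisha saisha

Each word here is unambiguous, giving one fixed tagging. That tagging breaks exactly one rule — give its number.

Fixed tagging: VERB VERB VERB DET VERB VERB.
Rule check: R1 violated, R2 holds, R3 holds.
Only rule 1 fails.

1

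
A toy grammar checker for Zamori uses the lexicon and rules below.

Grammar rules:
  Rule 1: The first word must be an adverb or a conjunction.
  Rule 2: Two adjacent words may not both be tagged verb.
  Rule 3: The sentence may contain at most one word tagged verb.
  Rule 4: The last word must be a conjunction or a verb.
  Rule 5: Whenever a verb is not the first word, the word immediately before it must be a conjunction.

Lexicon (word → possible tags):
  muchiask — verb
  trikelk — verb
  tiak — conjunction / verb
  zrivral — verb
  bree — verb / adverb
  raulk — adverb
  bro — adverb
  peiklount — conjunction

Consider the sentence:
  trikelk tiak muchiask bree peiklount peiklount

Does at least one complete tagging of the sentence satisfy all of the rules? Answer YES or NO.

Candidates per position — 1:trikelk {verb}; 2:tiak {conjunction,verb}; 3:muchiask {verb}; 4:bree {verb,adverb}; 5:peiklount {conjunction}; 6:peiklount {conjunction}.
Rule 1 cannot be satisfied by any choice of tags from the lexicon.
So there is no consistent tagging.

NO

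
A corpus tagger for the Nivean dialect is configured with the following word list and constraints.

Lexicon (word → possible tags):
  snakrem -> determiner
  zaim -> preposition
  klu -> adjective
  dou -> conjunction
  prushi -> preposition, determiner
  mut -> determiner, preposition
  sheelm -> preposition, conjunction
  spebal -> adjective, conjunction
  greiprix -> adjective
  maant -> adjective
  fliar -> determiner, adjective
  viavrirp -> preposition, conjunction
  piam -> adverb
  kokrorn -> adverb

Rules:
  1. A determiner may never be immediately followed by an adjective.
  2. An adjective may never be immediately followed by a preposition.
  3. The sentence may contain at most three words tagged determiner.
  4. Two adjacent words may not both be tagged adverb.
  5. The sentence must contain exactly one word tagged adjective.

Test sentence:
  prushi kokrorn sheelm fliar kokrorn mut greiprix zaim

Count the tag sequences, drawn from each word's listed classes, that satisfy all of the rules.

0

Candidates per position — 1:prushi {preposition,determiner}; 2:kokrorn {adverb}; 3:sheelm {preposition,conjunction}; 4:fliar {determiner,adjective}; 5:kokrorn {adverb}; 6:mut {determiner,preposition}; 7:greiprix {adjective}; 8:zaim {preposition}.
There are 16 candidate sequences in total.
Rule 2 cannot be satisfied by any choice of tags from the lexicon.
So there is no consistent tagging.
Count = 0.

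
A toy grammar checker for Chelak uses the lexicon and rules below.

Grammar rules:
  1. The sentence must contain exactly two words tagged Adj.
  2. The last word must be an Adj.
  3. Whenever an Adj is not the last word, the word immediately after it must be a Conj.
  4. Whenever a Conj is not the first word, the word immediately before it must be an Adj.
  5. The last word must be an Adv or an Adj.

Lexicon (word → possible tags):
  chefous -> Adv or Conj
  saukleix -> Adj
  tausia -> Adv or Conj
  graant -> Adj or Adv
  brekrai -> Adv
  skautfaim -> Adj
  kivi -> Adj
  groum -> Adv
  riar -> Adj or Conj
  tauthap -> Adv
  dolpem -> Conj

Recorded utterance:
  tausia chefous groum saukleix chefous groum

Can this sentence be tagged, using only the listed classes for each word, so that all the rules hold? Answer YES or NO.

Candidates per position — 1:tausia {Adv,Conj}; 2:chefous {Adv,Conj}; 3:groum {Adv}; 4:saukleix {Adj}; 5:chefous {Adv,Conj}; 6:groum {Adv}.
Rule 1 cannot be satisfied by any choice of tags from the lexicon.
So there is no consistent tagging.

NO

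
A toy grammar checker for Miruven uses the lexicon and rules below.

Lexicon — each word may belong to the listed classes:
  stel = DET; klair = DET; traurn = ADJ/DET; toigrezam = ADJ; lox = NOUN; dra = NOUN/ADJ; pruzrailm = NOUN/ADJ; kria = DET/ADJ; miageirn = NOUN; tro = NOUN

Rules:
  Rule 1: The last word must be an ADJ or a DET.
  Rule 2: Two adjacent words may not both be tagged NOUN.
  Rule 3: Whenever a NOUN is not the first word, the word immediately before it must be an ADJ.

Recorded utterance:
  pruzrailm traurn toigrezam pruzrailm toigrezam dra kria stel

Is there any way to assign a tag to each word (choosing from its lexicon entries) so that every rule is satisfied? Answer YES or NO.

Candidates per position — 1:pruzrailm {NOUN,ADJ}; 2:traurn {ADJ,DET}; 3:toigrezam {ADJ}; 4:pruzrailm {NOUN,ADJ}; 5:toigrezam {ADJ}; 6:dra {NOUN,ADJ}; 7:kria {DET,ADJ}; 8:stel {DET}.
One satisfying assignment: NOUN ADJ ADJ ADJ ADJ ADJ ADJ DET.
Checking: rule 1 ok; rule 2 ok; rule 3 ok.

YES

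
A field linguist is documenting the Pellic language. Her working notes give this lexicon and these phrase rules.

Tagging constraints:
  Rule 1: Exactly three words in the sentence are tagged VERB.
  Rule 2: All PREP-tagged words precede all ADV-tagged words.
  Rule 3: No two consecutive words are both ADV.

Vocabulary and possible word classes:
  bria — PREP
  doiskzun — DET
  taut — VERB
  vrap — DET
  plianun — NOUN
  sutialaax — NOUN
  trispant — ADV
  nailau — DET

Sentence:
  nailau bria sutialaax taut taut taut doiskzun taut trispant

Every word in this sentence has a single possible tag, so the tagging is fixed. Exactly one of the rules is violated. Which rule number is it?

Fixed tagging: DET PREP NOUN VERB VERB VERB DET VERB ADV.
Rule check: R1 fails, R2 ok, R3 ok.
Only rule 1 fails.

1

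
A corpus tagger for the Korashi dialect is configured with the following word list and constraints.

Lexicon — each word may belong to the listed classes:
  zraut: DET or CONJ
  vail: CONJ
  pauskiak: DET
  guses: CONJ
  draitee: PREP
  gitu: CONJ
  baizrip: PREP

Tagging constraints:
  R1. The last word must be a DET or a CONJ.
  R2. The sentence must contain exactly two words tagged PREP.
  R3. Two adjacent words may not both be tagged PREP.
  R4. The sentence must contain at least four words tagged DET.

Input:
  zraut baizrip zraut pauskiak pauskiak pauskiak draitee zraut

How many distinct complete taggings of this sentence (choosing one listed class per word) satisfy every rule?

Candidates per position — 1:zraut {DET,CONJ}; 2:baizrip {PREP}; 3:zraut {DET,CONJ}; 4:pauskiak {DET}; 5:pauskiak {DET}; 6:pauskiak {DET}; 7:draitee {PREP}; 8:zraut {DET,CONJ}.
There are 8 candidate sequences in total.
Checking each against the rules leaves 7 sequences.
Count = 7.

7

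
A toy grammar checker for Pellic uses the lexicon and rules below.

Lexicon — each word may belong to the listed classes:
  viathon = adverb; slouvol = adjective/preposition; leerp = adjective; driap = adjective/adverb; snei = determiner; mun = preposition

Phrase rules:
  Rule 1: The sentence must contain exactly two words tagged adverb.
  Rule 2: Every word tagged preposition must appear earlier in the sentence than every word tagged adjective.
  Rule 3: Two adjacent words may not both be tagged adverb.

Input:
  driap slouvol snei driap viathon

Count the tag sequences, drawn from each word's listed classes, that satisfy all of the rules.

2

Candidates per position — 1:driap {adjective,adverb}; 2:slouvol {adjective,preposition}; 3:snei {determiner}; 4:driap {adjective,adverb}; 5:viathon {adverb}.
There are 8 candidate sequences in total.
The sequences that satisfy every rule: adverb adjective determiner adjective adverb; adverb preposition determiner adjective adverb.
Count = 2.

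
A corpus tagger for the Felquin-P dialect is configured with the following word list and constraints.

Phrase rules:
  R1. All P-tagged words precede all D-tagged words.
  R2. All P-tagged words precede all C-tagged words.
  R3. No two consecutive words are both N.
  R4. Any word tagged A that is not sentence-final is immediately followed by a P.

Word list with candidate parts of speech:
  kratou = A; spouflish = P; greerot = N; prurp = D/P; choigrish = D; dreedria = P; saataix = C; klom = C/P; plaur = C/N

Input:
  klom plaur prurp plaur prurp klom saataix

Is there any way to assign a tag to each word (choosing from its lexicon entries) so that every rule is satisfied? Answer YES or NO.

Candidates per position — 1:klom {C,P}; 2:plaur {C,N}; 3:prurp {D,P}; 4:plaur {C,N}; 5:prurp {D,P}; 6:klom {C,P}; 7:saataix {C}.
One satisfying assignment: P C D C D C C.
Checking: rule 1 ✓; rule 2 ✓; rule 3 ✓; rule 4 ✓.

YES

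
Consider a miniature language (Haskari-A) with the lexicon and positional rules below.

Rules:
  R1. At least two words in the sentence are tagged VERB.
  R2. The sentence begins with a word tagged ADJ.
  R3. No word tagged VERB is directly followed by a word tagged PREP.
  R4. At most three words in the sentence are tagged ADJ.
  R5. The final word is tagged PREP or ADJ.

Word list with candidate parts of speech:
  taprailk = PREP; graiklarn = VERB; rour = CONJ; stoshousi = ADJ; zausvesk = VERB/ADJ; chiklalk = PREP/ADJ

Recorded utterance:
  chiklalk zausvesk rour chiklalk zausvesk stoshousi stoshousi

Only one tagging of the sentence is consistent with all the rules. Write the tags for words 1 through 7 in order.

ADJ VERB CONJ PREP VERB ADJ ADJ

Candidates per position — 1:chiklalk {PREP,ADJ}; 2:zausvesk {VERB,ADJ}; 3:rour {CONJ}; 4:chiklalk {PREP,ADJ}; 5:zausvesk {VERB,ADJ}; 6:stoshousi {ADJ}; 7:stoshousi {ADJ}.
Position 1: PREP is ruled out by rule 2; that leaves ADJ.
Position 2: ADJ is ruled out by rule 1; that leaves VERB.
Position 4: ADJ is ruled out by rule 4; that leaves PREP.
Position 5: ADJ is ruled out by rule 1; that leaves VERB.
So the tagging must be: ADJ VERB CONJ PREP VERB ADJ ADJ.
Rule-by-rule: rule 1 ✓; rule 2 ✓; rule 3 ✓; rule 4 ✓; rule 5 ✓.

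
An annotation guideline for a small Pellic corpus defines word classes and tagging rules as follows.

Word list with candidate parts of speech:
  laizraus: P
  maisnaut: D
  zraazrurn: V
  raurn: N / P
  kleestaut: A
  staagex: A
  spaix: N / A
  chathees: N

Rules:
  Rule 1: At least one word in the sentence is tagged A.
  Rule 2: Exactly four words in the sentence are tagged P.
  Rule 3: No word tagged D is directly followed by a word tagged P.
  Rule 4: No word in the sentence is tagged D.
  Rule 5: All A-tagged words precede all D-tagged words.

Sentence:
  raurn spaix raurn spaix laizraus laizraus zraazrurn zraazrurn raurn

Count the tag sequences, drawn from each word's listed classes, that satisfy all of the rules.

Candidates per position — 1:raurn {N,P}; 2:spaix {N,A}; 3:raurn {N,P}; 4:spaix {N,A}; 5:laizraus {P}; 6:laizraus {P}; 7:zraazrurn {V}; 8:zraazrurn {V}; 9:raurn {N,P}.
There are 32 candidate sequences in total.
Checking each against the rules leaves 9 sequences.
Count = 9.

9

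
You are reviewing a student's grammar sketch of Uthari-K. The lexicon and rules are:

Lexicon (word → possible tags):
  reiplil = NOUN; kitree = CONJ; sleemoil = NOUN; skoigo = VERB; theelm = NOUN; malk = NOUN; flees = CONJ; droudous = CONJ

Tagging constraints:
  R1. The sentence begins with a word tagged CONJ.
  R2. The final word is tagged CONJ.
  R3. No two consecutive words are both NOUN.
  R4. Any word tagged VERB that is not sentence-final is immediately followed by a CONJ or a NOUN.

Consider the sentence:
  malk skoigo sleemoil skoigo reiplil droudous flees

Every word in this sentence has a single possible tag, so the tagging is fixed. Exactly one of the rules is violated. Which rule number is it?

1

Fixed tagging: NOUN VERB NOUN VERB NOUN CONJ CONJ.
Applying the rules: R1 fail, R2 pass, R3 pass, R4 pass.
Only rule 1 fails.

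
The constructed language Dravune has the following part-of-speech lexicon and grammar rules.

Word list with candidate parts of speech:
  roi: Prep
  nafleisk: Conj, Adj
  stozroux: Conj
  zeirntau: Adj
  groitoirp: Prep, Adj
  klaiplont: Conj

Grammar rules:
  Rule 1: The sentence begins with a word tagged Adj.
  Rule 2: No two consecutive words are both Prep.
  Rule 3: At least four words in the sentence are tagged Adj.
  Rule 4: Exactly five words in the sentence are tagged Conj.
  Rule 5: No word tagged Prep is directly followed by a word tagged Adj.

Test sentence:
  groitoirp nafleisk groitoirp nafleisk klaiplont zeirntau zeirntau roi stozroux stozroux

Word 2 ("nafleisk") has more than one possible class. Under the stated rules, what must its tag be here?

Conj

Candidates per position — 1:groitoirp {Prep,Adj}; 2:nafleisk {Conj,Adj}; 3:groitoirp {Prep,Adj}; 4:nafleisk {Conj,Adj}; 5:klaiplont {Conj}; 6:zeirntau {Adj}; 7:zeirntau {Adj}; 8:roi {Prep}; 9:stozroux {Conj}; 10:stozroux {Conj}.
At position 1, choosing Prep makes rule 1 impossible to satisfy; hence Adj.
At position 2, choosing Adj makes rule 4 impossible to satisfy; hence Conj.
At position 4, choosing Adj makes rule 4 impossible to satisfy; hence Conj.
At position 3, choosing Prep makes rule 3 impossible to satisfy; hence Adj.
So the tagging must be: Adj Conj Adj Conj Conj Adj Adj Prep Conj Conj.
Check: rule 1 ✓; rule 2 ✓; rule 3 ✓; rule 4 ✓; rule 5 ✓.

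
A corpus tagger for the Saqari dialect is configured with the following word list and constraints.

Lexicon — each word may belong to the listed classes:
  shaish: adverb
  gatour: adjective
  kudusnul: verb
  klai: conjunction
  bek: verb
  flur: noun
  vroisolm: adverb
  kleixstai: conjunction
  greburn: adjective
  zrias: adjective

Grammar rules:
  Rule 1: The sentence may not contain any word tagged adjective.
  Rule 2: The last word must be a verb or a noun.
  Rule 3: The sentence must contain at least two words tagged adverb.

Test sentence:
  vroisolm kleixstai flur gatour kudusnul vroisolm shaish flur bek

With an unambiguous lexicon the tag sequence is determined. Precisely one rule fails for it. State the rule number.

Fixed tagging: adverb conjunction noun adjective verb adverb adverb noun verb.
Rule check: R1 ✗, R2 ✓, R3 ✓.
Only rule 1 fails.

1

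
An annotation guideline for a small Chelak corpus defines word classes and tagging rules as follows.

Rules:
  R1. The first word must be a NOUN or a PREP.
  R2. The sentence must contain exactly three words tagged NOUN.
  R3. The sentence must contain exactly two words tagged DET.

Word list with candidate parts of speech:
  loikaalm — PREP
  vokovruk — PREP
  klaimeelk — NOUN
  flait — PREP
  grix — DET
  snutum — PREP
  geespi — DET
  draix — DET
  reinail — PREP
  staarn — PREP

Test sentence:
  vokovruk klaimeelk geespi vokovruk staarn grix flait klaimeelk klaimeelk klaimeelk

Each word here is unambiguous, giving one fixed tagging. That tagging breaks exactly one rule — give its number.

2

Fixed tagging: PREP NOUN DET PREP PREP DET PREP NOUN NOUN NOUN.
Rule check: R1 holds, R2 violated, R3 holds.
Only rule 2 fails.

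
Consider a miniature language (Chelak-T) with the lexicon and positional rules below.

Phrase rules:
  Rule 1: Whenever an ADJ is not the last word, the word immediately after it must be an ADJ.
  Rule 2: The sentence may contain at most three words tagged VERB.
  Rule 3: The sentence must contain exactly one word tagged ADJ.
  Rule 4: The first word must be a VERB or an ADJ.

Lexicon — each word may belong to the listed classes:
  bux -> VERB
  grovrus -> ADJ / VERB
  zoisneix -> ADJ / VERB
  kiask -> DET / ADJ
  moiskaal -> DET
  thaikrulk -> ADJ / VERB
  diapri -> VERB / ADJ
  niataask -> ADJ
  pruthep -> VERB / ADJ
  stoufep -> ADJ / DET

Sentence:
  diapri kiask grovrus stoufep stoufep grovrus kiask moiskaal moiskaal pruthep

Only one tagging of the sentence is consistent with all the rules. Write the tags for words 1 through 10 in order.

VERB DET VERB DET DET VERB DET DET DET ADJ

Candidates per position — 1:diapri {VERB,ADJ}; 2:kiask {DET,ADJ}; 3:grovrus {ADJ,VERB}; 4:stoufep {ADJ,DET}; 5:stoufep {ADJ,DET}; 6:grovrus {ADJ,VERB}; 7:kiask {DET,ADJ}; 8:moiskaal {DET}; 9:moiskaal {DET}; 10:pruthep {VERB,ADJ}.
At position 1, choosing ADJ makes rule 1 impossible to satisfy; hence VERB.
At position 2, choosing ADJ makes rule 1 impossible to satisfy; hence DET.
At position 3, choosing ADJ makes rule 1 impossible to satisfy; hence VERB.
At position 4, choosing ADJ makes rule 1 impossible to satisfy; hence DET.
At position 5, choosing ADJ makes rule 1 impossible to satisfy; hence DET.
At position 6, choosing ADJ makes rule 1 impossible to satisfy; hence VERB.
At position 7, choosing ADJ makes rule 1 impossible to satisfy; hence DET.
At position 10, choosing VERB makes rule 2 impossible to satisfy; hence ADJ.
The unique satisfying tagging is: VERB DET VERB DET DET VERB DET DET DET ADJ.
Check: rule 1 holds; rule 2 holds; rule 3 holds; rule 4 holds.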